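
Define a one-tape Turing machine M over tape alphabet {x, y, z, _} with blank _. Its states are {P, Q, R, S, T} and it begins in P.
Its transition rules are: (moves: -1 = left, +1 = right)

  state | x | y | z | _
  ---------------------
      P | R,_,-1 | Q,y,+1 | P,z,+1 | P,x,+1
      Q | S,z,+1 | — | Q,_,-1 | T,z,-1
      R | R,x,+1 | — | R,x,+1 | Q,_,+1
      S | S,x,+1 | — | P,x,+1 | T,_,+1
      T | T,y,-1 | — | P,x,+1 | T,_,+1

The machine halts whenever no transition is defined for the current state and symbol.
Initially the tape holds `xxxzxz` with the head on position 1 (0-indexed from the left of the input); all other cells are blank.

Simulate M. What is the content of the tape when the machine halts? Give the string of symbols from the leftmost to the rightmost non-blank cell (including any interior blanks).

P | x[x]xzxz   read x → write _, move -1, go to R
R | [x]_xzxz   read x → write x, move +1, go to R
R | x[_]xzxz   read _ → write _, move +1, go to Q
Q | x_[x]zxz   read x → write z, move +1, go to S
S | x_z[z]xz   read z → write x, move +1, go to P
P | x_zx[x]z   read x → write _, move -1, go to R
R | x_z[x]_z   read x → write x, move +1, go to R
R | x_zx[_]z   read _ → write _, move +1, go to Q
Q | x_zx_[z]   read z → write _, move -1, go to Q
Q | x_zx[_]_   read _ → write z, move -1, go to T
T | x_z[x]z_   read x → write y, move -1, go to T
T | x_[z]yz_   read z → write x, move +1, go to P
P | x_x[y]z_   read y → write y, move +1, go to Q
Q | x_xy[z]_   read z → write _, move -1, go to Q
Q | x_x[y]__
The non-blank tape span at halt is x_xy.

x_xy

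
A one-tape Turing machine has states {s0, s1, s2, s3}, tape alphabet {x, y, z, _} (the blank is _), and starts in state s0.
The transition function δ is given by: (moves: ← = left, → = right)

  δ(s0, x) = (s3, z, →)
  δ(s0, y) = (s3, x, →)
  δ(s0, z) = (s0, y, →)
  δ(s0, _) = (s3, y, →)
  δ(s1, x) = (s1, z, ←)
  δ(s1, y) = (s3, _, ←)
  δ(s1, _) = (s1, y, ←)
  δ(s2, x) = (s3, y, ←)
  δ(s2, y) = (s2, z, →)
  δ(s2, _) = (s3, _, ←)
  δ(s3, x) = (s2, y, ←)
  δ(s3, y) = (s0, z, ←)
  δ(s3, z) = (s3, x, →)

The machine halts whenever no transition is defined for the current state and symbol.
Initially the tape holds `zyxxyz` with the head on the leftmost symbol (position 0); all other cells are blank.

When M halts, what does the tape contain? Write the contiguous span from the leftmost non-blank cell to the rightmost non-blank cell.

s0 | _[z]yxxyz_   read z → write y, move →, go to s0
s0 | _y[y]xxyz_   read y → write x, move →, go to s3
s3 | _yx[x]xyz_   read x → write y, move ←, go to s2
s2 | _y[x]yxyz_   read x → write y, move ←, go to s3
s3 | _[y]yyxyz_   read y → write z, move ←, go to s0
s0 | [_]zyyxyz_   read _ → write y, move →, go to s3
s3 | y[z]yyxyz_   read z → write x, move →, go to s3
s3 | yx[y]yxyz_   read y → write z, move ←, go to s0
s0 | y[x]zyxyz_   read x → write z, move →, go to s3
s3 | yz[z]yxyz_   read z → write x, move →, go to s3
s3 | yzx[y]xyz_   read y → write z, move ←, go to s0
s0 | yz[x]zxyz_   read x → write z, move →, go to s3
s3 | yzz[z]xyz_   read z → write x, move →, go to s3
s3 | yzzx[x]yz_   read x → write y, move ←, go to s2
s2 | yzz[x]yyz_   read x → write y, move ←, go to s3
s3 | yz[z]yyyz_   read z → write x, move →, go to s3
s3 | yzx[y]yyz_   read y → write z, move ←, go to s0
s0 | yz[x]zyyz_   read x → write z, move →, go to s3
s3 | yzz[z]yyz_   read z → write x, move →, go to s3
s3 | yzzx[y]yz_   read y → write z, move ←, go to s0
s0 | yzz[x]zyz_   read x → write z, move →, go to s3
s3 | yzzz[z]yz_   read z → write x, move →, go to s3
s3 | yzzzx[y]z_   read y → write z, move ←, go to s0
s0 | yzzz[x]zz_   read x → write z, move →, go to s3
s3 | yzzzz[z]z_   read z → write x, move →, go to s3
s3 | yzzzzx[z]_   read z → write x, move →, go to s3
s3 | yzzzzxx[_]
The non-blank tape span at halt is yzzzzxx.

yzzzzxx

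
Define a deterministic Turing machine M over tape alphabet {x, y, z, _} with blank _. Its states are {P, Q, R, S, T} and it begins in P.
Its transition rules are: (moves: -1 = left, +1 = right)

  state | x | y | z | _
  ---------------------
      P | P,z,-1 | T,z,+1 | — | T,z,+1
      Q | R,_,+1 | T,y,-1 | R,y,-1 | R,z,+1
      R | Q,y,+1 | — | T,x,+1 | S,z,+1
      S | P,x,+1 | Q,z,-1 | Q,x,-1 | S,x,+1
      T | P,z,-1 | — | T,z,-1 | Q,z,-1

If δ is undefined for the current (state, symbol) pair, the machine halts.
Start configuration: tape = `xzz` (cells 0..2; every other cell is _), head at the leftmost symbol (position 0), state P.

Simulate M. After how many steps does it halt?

P | ___[x]zz   read x → write z, move -1, go to P
P | __[_]zzz   read _ → write z, move +1, go to T
T | __z[z]zz   read z → write z, move -1, go to T
T | __[z]zzz   read z → write z, move -1, go to T
T | _[_]zzzz   read _ → write z, move -1, go to Q
Q | [_]zzzzz   read _ → write z, move +1, go to R
R | z[z]zzzz   read z → write x, move +1, go to T
T | zx[z]zzz   read z → write z, move -1, go to T
T | z[x]zzzz   read x → write z, move -1, go to P
P | [z]zzzzz
M halts after 9 transitions.

9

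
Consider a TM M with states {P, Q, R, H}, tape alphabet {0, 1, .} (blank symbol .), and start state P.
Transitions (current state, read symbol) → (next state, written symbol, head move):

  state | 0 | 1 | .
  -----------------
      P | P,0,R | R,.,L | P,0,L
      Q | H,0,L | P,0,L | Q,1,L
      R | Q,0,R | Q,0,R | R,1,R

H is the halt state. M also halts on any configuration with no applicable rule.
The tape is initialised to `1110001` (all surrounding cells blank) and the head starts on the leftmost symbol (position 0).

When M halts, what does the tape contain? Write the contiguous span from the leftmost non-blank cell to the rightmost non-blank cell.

11000001

state=P head=0 tape=.[1]110001   (P,1)→(R,.,L)
state=R head=-1 tape=[.].110001   (R,.)→(R,1,R)
state=R head=0 tape=1[.]110001   (R,.)→(R,1,R)
state=R head=1 tape=11[1]10001   (R,1)→(Q,0,R)
state=Q head=2 tape=110[1]0001   (Q,1)→(P,0,L)
state=P head=1 tape=11[0]00001   (P,0)→(P,0,R)
state=P head=2 tape=110[0]0001   (P,0)→(P,0,R)
state=P head=3 tape=1100[0]001   (P,0)→(P,0,R)
state=P head=4 tape=11000[0]01   (P,0)→(P,0,R)
state=P head=5 tape=110000[0]1   (P,0)→(P,0,R)
state=P head=6 tape=1100000[1]   (P,1)→(R,.,L)
state=R head=5 tape=110000[0].   (R,0)→(Q,0,R)
state=Q head=6 tape=1100000[.]   (Q,.)→(Q,1,L)
state=Q head=5 tape=110000[0]1   (Q,0)→(H,0,L)
state=H head=4 tape=11000[0]01
The non-blank tape span at halt is 11000001.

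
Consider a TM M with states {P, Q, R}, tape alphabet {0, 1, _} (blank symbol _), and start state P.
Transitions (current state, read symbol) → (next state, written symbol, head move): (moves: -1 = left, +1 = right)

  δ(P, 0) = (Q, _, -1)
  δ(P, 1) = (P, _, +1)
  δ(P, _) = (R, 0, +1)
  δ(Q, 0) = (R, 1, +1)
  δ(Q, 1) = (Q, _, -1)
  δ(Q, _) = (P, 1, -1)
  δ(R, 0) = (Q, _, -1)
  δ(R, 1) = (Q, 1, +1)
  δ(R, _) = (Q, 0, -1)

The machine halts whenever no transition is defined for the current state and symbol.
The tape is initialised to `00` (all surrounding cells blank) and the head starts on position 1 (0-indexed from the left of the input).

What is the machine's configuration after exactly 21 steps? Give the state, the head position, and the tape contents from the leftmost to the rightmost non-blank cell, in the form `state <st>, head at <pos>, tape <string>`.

P | __0[0]__   read 0 → write _, move -1, go to Q
Q | __[0]___   read 0 → write 1, move +1, go to R
R | __1[_]__   read _ → write 0, move -1, go to Q
Q | __[1]0__   read 1 → write _, move -1, go to Q
Q | _[_]_0__   read _ → write 1, move -1, go to P
P | [_]1_0__   read _ → write 0, move +1, go to R
R | 0[1]_0__   read 1 → write 1, move +1, go to Q
Q | 01[_]0__   read _ → write 1, move -1, go to P
P | 0[1]10__   read 1 → write _, move +1, go to P
P | 0_[1]0__   read 1 → write _, move +1, go to P
P | 0__[0]__   read 0 → write _, move -1, go to Q
Q | 0_[_]___   read _ → write 1, move -1, go to P
P | 0[_]1___   read _ → write 0, move +1, go to R
R | 00[1]___   read 1 → write 1, move +1, go to Q
Q | 001[_]__   read _ → write 1, move -1, go to P
P | 00[1]1__   read 1 → write _, move +1, go to P
P | 00_[1]__   read 1 → write _, move +1, go to P
P | 00__[_]_   read _ → write 0, move +1, go to R
R | 00__0[_]   read _ → write 0, move -1, go to Q
Q | 00__[0]0   read 0 → write 1, move +1, go to R
R | 00__1[0]   read 0 → write _, move -1, go to Q
Q | 00__[1]_
After 21 steps: state Q, head at 2, tape 00__1.

state Q, head at 2, tape 00__1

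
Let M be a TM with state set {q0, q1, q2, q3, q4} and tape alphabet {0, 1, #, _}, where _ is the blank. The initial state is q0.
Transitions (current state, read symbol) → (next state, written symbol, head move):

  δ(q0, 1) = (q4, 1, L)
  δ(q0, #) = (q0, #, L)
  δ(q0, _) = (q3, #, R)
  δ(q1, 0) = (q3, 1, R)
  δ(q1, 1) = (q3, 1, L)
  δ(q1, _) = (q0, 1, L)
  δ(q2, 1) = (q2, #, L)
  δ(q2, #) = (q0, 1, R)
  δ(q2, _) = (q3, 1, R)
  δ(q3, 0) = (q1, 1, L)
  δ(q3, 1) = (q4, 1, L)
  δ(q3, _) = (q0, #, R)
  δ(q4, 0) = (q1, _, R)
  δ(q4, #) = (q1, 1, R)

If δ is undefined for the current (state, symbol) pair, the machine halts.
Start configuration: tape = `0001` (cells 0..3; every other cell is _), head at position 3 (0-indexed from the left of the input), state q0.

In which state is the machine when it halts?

state=q0 head=3 tape=_000[1]   (q0,1)→(q4,1,L)
state=q4 head=2 tape=_00[0]1   (q4,0)→(q1,_,R)
state=q1 head=3 tape=_00_[1]   (q1,1)→(q3,1,L)
state=q3 head=2 tape=_00[_]1   (q3,_)→(q0,#,R)
state=q0 head=3 tape=_00#[1]   (q0,1)→(q4,1,L)
state=q4 head=2 tape=_00[#]1   (q4,#)→(q1,1,R)
state=q1 head=3 tape=_001[1]   (q1,1)→(q3,1,L)
state=q3 head=2 tape=_00[1]1   (q3,1)→(q4,1,L)
state=q4 head=1 tape=_0[0]11   (q4,0)→(q1,_,R)
state=q1 head=2 tape=_0_[1]1   (q1,1)→(q3,1,L)
state=q3 head=1 tape=_0[_]11   (q3,_)→(q0,#,R)
state=q0 head=2 tape=_0#[1]1   (q0,1)→(q4,1,L)
state=q4 head=1 tape=_0[#]11   (q4,#)→(q1,1,R)
state=q1 head=2 tape=_01[1]1   (q1,1)→(q3,1,L)
state=q3 head=1 tape=_0[1]11   (q3,1)→(q4,1,L)
state=q4 head=0 tape=_[0]111   (q4,0)→(q1,_,R)
state=q1 head=1 tape=__[1]11   (q1,1)→(q3,1,L)
state=q3 head=0 tape=_[_]111   (q3,_)→(q0,#,R)
state=q0 head=1 tape=_#[1]11   (q0,1)→(q4,1,L)
state=q4 head=0 tape=_[#]111   (q4,#)→(q1,1,R)
state=q1 head=1 tape=_1[1]11   (q1,1)→(q3,1,L)
state=q3 head=0 tape=_[1]111   (q3,1)→(q4,1,L)
state=q4 head=-1 tape=[_]1111
No transition is defined for (q4, _); M halts in state q4.

q4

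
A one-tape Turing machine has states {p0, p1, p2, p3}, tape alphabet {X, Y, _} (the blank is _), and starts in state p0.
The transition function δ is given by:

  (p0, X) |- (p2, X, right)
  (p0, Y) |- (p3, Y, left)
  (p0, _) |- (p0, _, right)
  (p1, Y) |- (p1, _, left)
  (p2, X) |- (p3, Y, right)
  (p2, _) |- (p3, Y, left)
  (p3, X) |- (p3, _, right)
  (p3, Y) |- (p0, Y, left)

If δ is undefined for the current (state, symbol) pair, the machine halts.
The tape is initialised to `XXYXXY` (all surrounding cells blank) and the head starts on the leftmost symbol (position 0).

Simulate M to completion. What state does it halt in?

p3

p0 | [X]XYXXY   read X → write X, move right, go to p2
p2 | X[X]YXXY   read X → write Y, move right, go to p3
p3 | XY[Y]XXY   read Y → write Y, move left, go to p0
p0 | X[Y]YXXY   read Y → write Y, move left, go to p3
p3 | [X]YYXXY   read X → write _, move right, go to p3
p3 | _[Y]YXXY   read Y → write Y, move left, go to p0
p0 | [_]YYXXY   read _ → write _, move right, go to p0
p0 | _[Y]YXXY   read Y → write Y, move left, go to p3
p3 | [_]YYXXY
No transition is defined for (p3, _); M halts in state p3.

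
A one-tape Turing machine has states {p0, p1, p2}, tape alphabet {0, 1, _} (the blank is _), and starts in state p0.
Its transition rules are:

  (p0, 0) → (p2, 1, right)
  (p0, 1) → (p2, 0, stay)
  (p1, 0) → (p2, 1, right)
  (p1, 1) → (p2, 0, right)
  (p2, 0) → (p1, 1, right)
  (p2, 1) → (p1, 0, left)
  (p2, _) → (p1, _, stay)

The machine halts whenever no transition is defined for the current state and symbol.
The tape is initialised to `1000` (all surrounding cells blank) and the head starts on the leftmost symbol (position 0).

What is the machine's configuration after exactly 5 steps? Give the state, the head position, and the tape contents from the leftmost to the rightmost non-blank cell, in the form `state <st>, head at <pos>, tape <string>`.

state=p0 head=0 tape=[1]000_   (p0,1)→(p2,0,stay)
state=p2 head=0 tape=[0]000_   (p2,0)→(p1,1,right)
state=p1 head=1 tape=1[0]00_   (p1,0)→(p2,1,right)
state=p2 head=2 tape=11[0]0_   (p2,0)→(p1,1,right)
state=p1 head=3 tape=111[0]_   (p1,0)→(p2,1,right)
state=p2 head=4 tape=1111[_]
After 5 steps: state p2, head at 4, tape 1111.

state p2, head at 4, tape 1111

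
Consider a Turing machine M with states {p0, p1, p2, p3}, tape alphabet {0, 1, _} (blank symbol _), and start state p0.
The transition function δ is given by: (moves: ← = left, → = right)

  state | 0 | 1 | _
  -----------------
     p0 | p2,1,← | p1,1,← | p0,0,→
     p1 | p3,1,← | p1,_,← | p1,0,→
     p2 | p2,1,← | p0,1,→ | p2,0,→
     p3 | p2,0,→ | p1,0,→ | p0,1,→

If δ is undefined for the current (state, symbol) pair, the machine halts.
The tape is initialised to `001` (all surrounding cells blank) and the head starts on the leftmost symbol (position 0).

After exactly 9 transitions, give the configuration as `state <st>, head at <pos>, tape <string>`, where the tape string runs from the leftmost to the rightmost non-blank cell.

state p0, head at -1, tape 11_11

state=p0 head=0 tape=__[0]01   (p0,0)→(p2,1,←)
state=p2 head=-1 tape=_[_]101   (p2,_)→(p2,0,→)
state=p2 head=0 tape=_0[1]01   (p2,1)→(p0,1,→)
state=p0 head=1 tape=_01[0]1   (p0,0)→(p2,1,←)
state=p2 head=0 tape=_0[1]11   (p2,1)→(p0,1,→)
state=p0 head=1 tape=_01[1]1   (p0,1)→(p1,1,←)
state=p1 head=0 tape=_0[1]11   (p1,1)→(p1,_,←)
state=p1 head=-1 tape=_[0]_11   (p1,0)→(p3,1,←)
state=p3 head=-2 tape=[_]1_11   (p3,_)→(p0,1,→)
state=p0 head=-1 tape=1[1]_11
After 9 steps: state p0, head at -1, tape 11_11.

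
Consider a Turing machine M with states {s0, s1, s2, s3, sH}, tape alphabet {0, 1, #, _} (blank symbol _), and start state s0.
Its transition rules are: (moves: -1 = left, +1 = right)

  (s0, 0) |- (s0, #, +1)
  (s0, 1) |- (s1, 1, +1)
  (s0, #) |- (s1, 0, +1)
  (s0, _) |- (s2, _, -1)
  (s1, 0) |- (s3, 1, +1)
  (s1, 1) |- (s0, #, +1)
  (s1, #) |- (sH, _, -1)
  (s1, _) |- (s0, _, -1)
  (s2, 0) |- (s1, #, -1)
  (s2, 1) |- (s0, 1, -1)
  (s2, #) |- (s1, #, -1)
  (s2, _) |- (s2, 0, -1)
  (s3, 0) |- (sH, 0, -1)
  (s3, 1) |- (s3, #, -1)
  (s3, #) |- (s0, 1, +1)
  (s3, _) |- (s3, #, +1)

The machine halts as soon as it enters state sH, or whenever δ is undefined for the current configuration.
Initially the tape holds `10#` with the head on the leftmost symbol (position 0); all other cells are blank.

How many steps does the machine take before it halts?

16

state=s0 head=0 tape=[1]0#_   (s0,1)→(s1,1,+1)
state=s1 head=1 tape=1[0]#_   (s1,0)→(s3,1,+1)
state=s3 head=2 tape=11[#]_   (s3,#)→(s0,1,+1)
state=s0 head=3 tape=111[_]   (s0,_)→(s2,_,-1)
state=s2 head=2 tape=11[1]_   (s2,1)→(s0,1,-1)
state=s0 head=1 tape=1[1]1_   (s0,1)→(s1,1,+1)
state=s1 head=2 tape=11[1]_   (s1,1)→(s0,#,+1)
state=s0 head=3 tape=11#[_]   (s0,_)→(s2,_,-1)
state=s2 head=2 tape=11[#]_   (s2,#)→(s1,#,-1)
state=s1 head=1 tape=1[1]#_   (s1,1)→(s0,#,+1)
state=s0 head=2 tape=1#[#]_   (s0,#)→(s1,0,+1)
state=s1 head=3 tape=1#0[_]   (s1,_)→(s0,_,-1)
state=s0 head=2 tape=1#[0]_   (s0,0)→(s0,#,+1)
state=s0 head=3 tape=1##[_]   (s0,_)→(s2,_,-1)
state=s2 head=2 tape=1#[#]_   (s2,#)→(s1,#,-1)
state=s1 head=1 tape=1[#]#_   (s1,#)→(sH,_,-1)
state=sH head=0 tape=[1]_#_
M halts after 16 transitions.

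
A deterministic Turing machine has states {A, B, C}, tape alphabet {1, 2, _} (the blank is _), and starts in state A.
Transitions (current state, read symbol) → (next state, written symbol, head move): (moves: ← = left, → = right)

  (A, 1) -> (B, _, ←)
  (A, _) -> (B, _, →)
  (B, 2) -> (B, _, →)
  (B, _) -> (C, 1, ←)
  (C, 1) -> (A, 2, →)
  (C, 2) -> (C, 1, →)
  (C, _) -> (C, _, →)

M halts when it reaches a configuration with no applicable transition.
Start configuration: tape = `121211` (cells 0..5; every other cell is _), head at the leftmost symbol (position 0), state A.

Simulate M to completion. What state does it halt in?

B

A | __[1]21211   read 1 → write _, move ←, go to B
B | _[_]_21211   read _ → write 1, move ←, go to C
C | [_]1_21211   read _ → write _, move →, go to C
C | _[1]_21211   read 1 → write 2, move →, go to A
A | _2[_]21211   read _ → write _, move →, go to B
B | _2_[2]1211   read 2 → write _, move →, go to B
B | _2__[1]211
No transition is defined for (B, 1); M halts in state B.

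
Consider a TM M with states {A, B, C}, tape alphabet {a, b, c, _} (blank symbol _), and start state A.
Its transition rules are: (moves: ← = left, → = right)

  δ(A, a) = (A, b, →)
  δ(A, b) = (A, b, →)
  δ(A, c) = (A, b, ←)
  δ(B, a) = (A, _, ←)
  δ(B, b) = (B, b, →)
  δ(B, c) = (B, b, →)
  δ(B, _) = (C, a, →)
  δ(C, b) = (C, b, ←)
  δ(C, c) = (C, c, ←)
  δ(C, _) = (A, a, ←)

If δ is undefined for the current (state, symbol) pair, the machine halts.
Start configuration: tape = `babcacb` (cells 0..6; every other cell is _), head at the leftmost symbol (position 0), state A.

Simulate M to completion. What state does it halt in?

state=A head=0 tape=[b]abcacb_   (A,b)→(A,b,→)
state=A head=1 tape=b[a]bcacb_   (A,a)→(A,b,→)
state=A head=2 tape=bb[b]cacb_   (A,b)→(A,b,→)
state=A head=3 tape=bbb[c]acb_   (A,c)→(A,b,←)
state=A head=2 tape=bb[b]bacb_   (A,b)→(A,b,→)
state=A head=3 tape=bbb[b]acb_   (A,b)→(A,b,→)
state=A head=4 tape=bbbb[a]cb_   (A,a)→(A,b,→)
state=A head=5 tape=bbbbb[c]b_   (A,c)→(A,b,←)
state=A head=4 tape=bbbb[b]bb_   (A,b)→(A,b,→)
state=A head=5 tape=bbbbb[b]b_   (A,b)→(A,b,→)
state=A head=6 tape=bbbbbb[b]_   (A,b)→(A,b,→)
state=A head=7 tape=bbbbbbb[_]
No transition is defined for (A, _); M halts in state A.

A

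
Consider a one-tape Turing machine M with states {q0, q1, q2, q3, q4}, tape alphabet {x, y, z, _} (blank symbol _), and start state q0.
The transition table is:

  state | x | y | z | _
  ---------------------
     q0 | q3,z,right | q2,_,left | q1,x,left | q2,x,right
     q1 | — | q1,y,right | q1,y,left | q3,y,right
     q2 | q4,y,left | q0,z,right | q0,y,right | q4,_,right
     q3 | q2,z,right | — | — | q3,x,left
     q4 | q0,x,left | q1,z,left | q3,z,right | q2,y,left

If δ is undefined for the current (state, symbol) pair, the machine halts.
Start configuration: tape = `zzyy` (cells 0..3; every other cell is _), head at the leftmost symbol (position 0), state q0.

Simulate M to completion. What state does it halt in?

q0 | _[z]zyy___   read z → write x, move left, go to q1
q1 | [_]xzyy___   read _ → write y, move right, go to q3
q3 | y[x]zyy___   read x → write z, move right, go to q2
q2 | yz[z]yy___   read z → write y, move right, go to q0
q0 | yzy[y]y___   read y → write _, move left, go to q2
q2 | yz[y]_y___   read y → write z, move right, go to q0
q0 | yzz[_]y___   read _ → write x, move right, go to q2
q2 | yzzx[y]___   read y → write z, move right, go to q0
q0 | yzzxz[_]__   read _ → write x, move right, go to q2
q2 | yzzxzx[_]_   read _ → write _, move right, go to q4
q4 | yzzxzx_[_]   read _ → write y, move left, go to q2
q2 | yzzxzx[_]y   read _ → write _, move right, go to q4
q4 | yzzxzx_[y]   read y → write z, move left, go to q1
q1 | yzzxzx[_]z   read _ → write y, move right, go to q3
q3 | yzzxzxy[z]
No transition is defined for (q3, z); M halts in state q3.

q3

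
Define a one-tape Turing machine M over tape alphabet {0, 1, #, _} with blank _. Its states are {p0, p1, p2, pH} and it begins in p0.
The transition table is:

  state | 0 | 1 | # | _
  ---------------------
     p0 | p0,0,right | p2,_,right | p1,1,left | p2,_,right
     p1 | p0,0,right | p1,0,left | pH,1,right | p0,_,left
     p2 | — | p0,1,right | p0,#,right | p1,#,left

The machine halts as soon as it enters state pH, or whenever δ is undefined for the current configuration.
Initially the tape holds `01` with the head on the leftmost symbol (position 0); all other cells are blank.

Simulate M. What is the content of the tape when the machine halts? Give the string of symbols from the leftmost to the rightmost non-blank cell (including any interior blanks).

0_111_#

p0 | [0]1_____   read 0 → write 0, move right, go to p0
p0 | 0[1]_____   read 1 → write _, move right, go to p2
p2 | 0_[_]____   read _ → write #, move left, go to p1
p1 | 0[_]#____   read _ → write _, move left, go to p0
p0 | [0]_#____   read 0 → write 0, move right, go to p0
p0 | 0[_]#____   read _ → write _, move right, go to p2
p2 | 0_[#]____   read # → write #, move right, go to p0
p0 | 0_#[_]___   read _ → write _, move right, go to p2
p2 | 0_#_[_]__   read _ → write #, move left, go to p1
p1 | 0_#[_]#__   read _ → write _, move left, go to p0
p0 | 0_[#]_#__   read # → write 1, move left, go to p1
p1 | 0[_]1_#__   read _ → write _, move left, go to p0
p0 | [0]_1_#__   read 0 → write 0, move right, go to p0
p0 | 0[_]1_#__   read _ → write _, move right, go to p2
p2 | 0_[1]_#__   read 1 → write 1, move right, go to p0
p0 | 0_1[_]#__   read _ → write _, move right, go to p2
p2 | 0_1_[#]__   read # → write #, move right, go to p0
p0 | 0_1_#[_]_   read _ → write _, move right, go to p2
p2 | 0_1_#_[_]   read _ → write #, move left, go to p1
p1 | 0_1_#[_]#   read _ → write _, move left, go to p0
p0 | 0_1_[#]_#   read # → write 1, move left, go to p1
p1 | 0_1[_]1_#   read _ → write _, move left, go to p0
p0 | 0_[1]_1_#   read 1 → write _, move right, go to p2
p2 | 0__[_]1_#   read _ → write #, move left, go to p1
p1 | 0_[_]#1_#   read _ → write _, move left, go to p0
p0 | 0[_]_#1_#   read _ → write _, move right, go to p2
p2 | 0_[_]#1_#   read _ → write #, move left, go to p1
p1 | 0[_]##1_#   read _ → write _, move left, go to p0
p0 | [0]_##1_#   read 0 → write 0, move right, go to p0
p0 | 0[_]##1_#   read _ → write _, move right, go to p2
p2 | 0_[#]#1_#   read # → write #, move right, go to p0
p0 | 0_#[#]1_#   read # → write 1, move left, go to p1
p1 | 0_[#]11_#   read # → write 1, move right, go to pH
pH | 0_1[1]1_#
The non-blank tape span at halt is 0_111_#.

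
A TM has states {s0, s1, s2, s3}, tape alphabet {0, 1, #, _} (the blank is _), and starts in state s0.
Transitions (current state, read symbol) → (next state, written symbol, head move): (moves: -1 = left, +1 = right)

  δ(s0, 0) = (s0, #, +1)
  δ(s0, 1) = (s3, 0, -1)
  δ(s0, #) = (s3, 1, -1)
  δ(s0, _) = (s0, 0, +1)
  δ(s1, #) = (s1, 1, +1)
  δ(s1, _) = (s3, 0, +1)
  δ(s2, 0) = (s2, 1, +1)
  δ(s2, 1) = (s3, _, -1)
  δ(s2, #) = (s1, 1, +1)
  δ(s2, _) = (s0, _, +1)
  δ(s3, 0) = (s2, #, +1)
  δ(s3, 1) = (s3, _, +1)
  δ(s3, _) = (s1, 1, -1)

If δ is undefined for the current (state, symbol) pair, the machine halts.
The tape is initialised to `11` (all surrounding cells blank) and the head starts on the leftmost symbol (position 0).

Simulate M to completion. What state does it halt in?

state=s0 head=0 tape=__[1]1   (s0,1)→(s3,0,-1)
state=s3 head=-1 tape=_[_]01   (s3,_)→(s1,1,-1)
state=s1 head=-2 tape=[_]101   (s1,_)→(s3,0,+1)
state=s3 head=-1 tape=0[1]01   (s3,1)→(s3,_,+1)
state=s3 head=0 tape=0_[0]1   (s3,0)→(s2,#,+1)
state=s2 head=1 tape=0_#[1]   (s2,1)→(s3,_,-1)
state=s3 head=0 tape=0_[#]_
No transition is defined for (s3, #); M halts in state s3.

s3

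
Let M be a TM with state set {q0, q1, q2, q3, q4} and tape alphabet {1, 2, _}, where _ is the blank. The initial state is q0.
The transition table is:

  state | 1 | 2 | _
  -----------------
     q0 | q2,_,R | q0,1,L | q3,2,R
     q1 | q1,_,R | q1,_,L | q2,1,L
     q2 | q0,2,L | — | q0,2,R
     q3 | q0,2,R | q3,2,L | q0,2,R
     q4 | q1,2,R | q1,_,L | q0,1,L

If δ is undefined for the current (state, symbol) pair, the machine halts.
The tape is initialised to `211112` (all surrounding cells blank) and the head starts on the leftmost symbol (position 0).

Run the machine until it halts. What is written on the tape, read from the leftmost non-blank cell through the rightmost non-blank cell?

22_222112

q0 | ___[2]11112   read 2 → write 1, move L, go to q0
q0 | __[_]111112   read _ → write 2, move R, go to q3
q3 | __2[1]11112   read 1 → write 2, move R, go to q0
q0 | __22[1]1112   read 1 → write _, move R, go to q2
q2 | __22_[1]112   read 1 → write 2, move L, go to q0
q0 | __22[_]2112   read _ → write 2, move R, go to q3
q3 | __222[2]112   read 2 → write 2, move L, go to q3
q3 | __22[2]2112   read 2 → write 2, move L, go to q3
q3 | __2[2]22112   read 2 → write 2, move L, go to q3
q3 | __[2]222112   read 2 → write 2, move L, go to q3
q3 | _[_]2222112   read _ → write 2, move R, go to q0
q0 | _2[2]222112   read 2 → write 1, move L, go to q0
q0 | _[2]1222112   read 2 → write 1, move L, go to q0
q0 | [_]11222112   read _ → write 2, move R, go to q3
q3 | 2[1]1222112   read 1 → write 2, move R, go to q0
q0 | 22[1]222112   read 1 → write _, move R, go to q2
q2 | 22_[2]22112
The non-blank tape span at halt is 22_222112.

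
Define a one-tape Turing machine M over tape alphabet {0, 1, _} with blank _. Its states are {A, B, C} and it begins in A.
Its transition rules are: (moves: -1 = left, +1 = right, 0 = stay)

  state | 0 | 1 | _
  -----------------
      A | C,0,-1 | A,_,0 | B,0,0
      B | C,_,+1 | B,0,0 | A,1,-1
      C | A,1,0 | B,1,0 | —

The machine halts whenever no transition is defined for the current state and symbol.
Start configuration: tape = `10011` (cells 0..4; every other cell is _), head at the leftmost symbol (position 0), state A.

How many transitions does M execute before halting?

A | [1]0011_   read 1 → write _, move 0, go to A
A | [_]0011_   read _ → write 0, move 0, go to B
B | [0]0011_   read 0 → write _, move +1, go to C
C | _[0]011_   read 0 → write 1, move 0, go to A
A | _[1]011_   read 1 → write _, move 0, go to A
A | _[_]011_   read _ → write 0, move 0, go to B
B | _[0]011_   read 0 → write _, move +1, go to C
C | __[0]11_   read 0 → write 1, move 0, go to A
A | __[1]11_   read 1 → write _, move 0, go to A
A | __[_]11_   read _ → write 0, move 0, go to B
B | __[0]11_   read 0 → write _, move +1, go to C
C | ___[1]1_   read 1 → write 1, move 0, go to B
B | ___[1]1_   read 1 → write 0, move 0, go to B
B | ___[0]1_   read 0 → write _, move +1, go to C
C | ____[1]_   read 1 → write 1, move 0, go to B
B | ____[1]_   read 1 → write 0, move 0, go to B
B | ____[0]_   read 0 → write _, move +1, go to C
C | _____[_]
M halts after 17 transitions.

17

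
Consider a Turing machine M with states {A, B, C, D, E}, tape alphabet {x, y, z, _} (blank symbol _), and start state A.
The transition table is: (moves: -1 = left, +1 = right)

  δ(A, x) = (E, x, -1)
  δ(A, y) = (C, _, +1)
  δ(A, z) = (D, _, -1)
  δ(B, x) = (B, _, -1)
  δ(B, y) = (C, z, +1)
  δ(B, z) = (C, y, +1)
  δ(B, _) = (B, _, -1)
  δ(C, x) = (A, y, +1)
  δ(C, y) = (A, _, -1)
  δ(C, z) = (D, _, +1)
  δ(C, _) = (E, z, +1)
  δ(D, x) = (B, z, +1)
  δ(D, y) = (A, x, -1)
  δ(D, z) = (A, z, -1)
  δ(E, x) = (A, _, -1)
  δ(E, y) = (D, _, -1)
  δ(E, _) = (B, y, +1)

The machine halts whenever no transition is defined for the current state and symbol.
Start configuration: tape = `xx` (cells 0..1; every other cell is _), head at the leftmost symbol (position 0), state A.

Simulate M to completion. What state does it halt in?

A

A | __[x]x   read x → write x, move -1, go to E
E | _[_]xx   read _ → write y, move +1, go to B
B | _y[x]x   read x → write _, move -1, go to B
B | _[y]_x   read y → write z, move +1, go to C
C | _z[_]x   read _ → write z, move +1, go to E
E | _zz[x]   read x → write _, move -1, go to A
A | _z[z]_   read z → write _, move -1, go to D
D | _[z]__   read z → write z, move -1, go to A
A | [_]z__
No transition is defined for (A, _); M halts in state A.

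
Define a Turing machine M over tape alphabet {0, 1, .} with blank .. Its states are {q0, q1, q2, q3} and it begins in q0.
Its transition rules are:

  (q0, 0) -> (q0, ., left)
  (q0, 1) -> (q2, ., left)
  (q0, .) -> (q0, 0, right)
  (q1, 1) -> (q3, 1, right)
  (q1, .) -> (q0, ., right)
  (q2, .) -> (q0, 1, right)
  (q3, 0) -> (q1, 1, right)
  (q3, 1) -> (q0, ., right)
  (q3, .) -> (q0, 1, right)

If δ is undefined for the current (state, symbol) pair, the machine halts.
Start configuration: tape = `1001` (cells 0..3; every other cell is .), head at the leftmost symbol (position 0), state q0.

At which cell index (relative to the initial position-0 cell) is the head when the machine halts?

2

q0 | ...[1]001   read 1 → write ., move left, go to q2
q2 | ..[.].001   read . → write 1, move right, go to q0
q0 | ..1[.]001   read . → write 0, move right, go to q0
q0 | ..10[0]01   read 0 → write ., move left, go to q0
q0 | ..1[0].01   read 0 → write ., move left, go to q0
q0 | ..[1]..01   read 1 → write ., move left, go to q2
q2 | .[.]...01   read . → write 1, move right, go to q0
q0 | .1[.]..01   read . → write 0, move right, go to q0
q0 | .10[.].01   read . → write 0, move right, go to q0
q0 | .100[.]01   read . → write 0, move right, go to q0
q0 | .1000[0]1   read 0 → write ., move left, go to q0
q0 | .100[0].1   read 0 → write ., move left, go to q0
q0 | .10[0]..1   read 0 → write ., move left, go to q0
q0 | .1[0]...1   read 0 → write ., move left, go to q0
q0 | .[1]....1   read 1 → write ., move left, go to q2
q2 | [.].....1   read . → write 1, move right, go to q0
q0 | 1[.]....1   read . → write 0, move right, go to q0
q0 | 10[.]...1   read . → write 0, move right, go to q0
q0 | 100[.]..1   read . → write 0, move right, go to q0
q0 | 1000[.].1   read . → write 0, move right, go to q0
q0 | 10000[.]1   read . → write 0, move right, go to q0
q0 | 100000[1]   read 1 → write ., move left, go to q2
q2 | 10000[0].
At halt the head is at cell 2.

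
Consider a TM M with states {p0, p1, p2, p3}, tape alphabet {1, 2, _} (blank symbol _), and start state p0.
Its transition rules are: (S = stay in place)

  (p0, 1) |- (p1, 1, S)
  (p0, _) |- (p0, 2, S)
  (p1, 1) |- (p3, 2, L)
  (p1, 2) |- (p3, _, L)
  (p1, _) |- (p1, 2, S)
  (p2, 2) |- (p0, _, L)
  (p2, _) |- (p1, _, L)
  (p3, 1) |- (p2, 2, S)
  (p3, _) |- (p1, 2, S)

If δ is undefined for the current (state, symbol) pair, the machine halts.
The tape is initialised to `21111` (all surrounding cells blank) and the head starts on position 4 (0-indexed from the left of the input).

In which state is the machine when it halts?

p0

p0 | 2111[1]   read 1 → write 1, move S, go to p1
p1 | 2111[1]   read 1 → write 2, move L, go to p3
p3 | 211[1]2   read 1 → write 2, move S, go to p2
p2 | 211[2]2   read 2 → write _, move L, go to p0
p0 | 21[1]_2   read 1 → write 1, move S, go to p1
p1 | 21[1]_2   read 1 → write 2, move L, go to p3
p3 | 2[1]2_2   read 1 → write 2, move S, go to p2
p2 | 2[2]2_2   read 2 → write _, move L, go to p0
p0 | [2]_2_2
No transition is defined for (p0, 2); M halts in state p0.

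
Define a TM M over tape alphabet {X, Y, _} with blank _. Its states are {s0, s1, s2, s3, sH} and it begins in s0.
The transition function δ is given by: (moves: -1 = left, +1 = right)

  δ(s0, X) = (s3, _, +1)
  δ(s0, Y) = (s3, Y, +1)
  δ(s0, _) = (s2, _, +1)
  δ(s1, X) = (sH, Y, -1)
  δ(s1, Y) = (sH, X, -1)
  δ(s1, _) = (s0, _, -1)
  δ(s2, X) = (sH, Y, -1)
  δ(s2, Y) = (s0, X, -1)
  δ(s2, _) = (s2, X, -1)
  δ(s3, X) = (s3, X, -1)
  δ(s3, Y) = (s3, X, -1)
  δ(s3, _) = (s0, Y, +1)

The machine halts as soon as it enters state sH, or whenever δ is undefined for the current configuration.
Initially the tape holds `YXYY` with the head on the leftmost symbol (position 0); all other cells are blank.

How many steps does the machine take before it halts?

21

s0 | _[Y]XYY___   read Y → write Y, move +1, go to s3
s3 | _Y[X]YY___   read X → write X, move -1, go to s3
s3 | _[Y]XYY___   read Y → write X, move -1, go to s3
s3 | [_]XXYY___   read _ → write Y, move +1, go to s0
s0 | Y[X]XYY___   read X → write _, move +1, go to s3
s3 | Y_[X]YY___   read X → write X, move -1, go to s3
s3 | Y[_]XYY___   read _ → write Y, move +1, go to s0
s0 | YY[X]YY___   read X → write _, move +1, go to s3
s3 | YY_[Y]Y___   read Y → write X, move -1, go to s3
s3 | YY[_]XY___   read _ → write Y, move +1, go to s0
s0 | YYY[X]Y___   read X → write _, move +1, go to s3
s3 | YYY_[Y]___   read Y → write X, move -1, go to s3
s3 | YYY[_]X___   read _ → write Y, move +1, go to s0
s0 | YYYY[X]___   read X → write _, move +1, go to s3
s3 | YYYY_[_]__   read _ → write Y, move +1, go to s0
s0 | YYYY_Y[_]_   read _ → write _, move +1, go to s2
s2 | YYYY_Y_[_]   read _ → write X, move -1, go to s2
s2 | YYYY_Y[_]X   read _ → write X, move -1, go to s2
s2 | YYYY_[Y]XX   read Y → write X, move -1, go to s0
s0 | YYYY[_]XXX   read _ → write _, move +1, go to s2
s2 | YYYY_[X]XX   read X → write Y, move -1, go to sH
sH | YYYY[_]YXX
M halts after 21 transitions.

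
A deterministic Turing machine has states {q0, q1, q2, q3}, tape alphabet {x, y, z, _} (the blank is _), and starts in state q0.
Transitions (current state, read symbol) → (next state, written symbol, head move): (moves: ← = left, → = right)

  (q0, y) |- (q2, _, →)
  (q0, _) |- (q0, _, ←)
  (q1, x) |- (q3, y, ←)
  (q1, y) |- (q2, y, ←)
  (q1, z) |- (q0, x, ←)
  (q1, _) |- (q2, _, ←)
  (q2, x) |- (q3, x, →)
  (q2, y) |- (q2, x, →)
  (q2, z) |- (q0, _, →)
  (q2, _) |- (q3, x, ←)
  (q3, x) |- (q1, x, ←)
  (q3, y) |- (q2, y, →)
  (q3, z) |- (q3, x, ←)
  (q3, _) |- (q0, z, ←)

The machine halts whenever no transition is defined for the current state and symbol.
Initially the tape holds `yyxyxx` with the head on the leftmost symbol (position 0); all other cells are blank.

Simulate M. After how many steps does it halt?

11

q0 | [y]yxyxx_   read y → write _, move →, go to q2
q2 | _[y]xyxx_   read y → write x, move →, go to q2
q2 | _x[x]yxx_   read x → write x, move →, go to q3
q3 | _xx[y]xx_   read y → write y, move →, go to q2
q2 | _xxy[x]x_   read x → write x, move →, go to q3
q3 | _xxyx[x]_   read x → write x, move ←, go to q1
q1 | _xxy[x]x_   read x → write y, move ←, go to q3
q3 | _xx[y]yx_   read y → write y, move →, go to q2
q2 | _xxy[y]x_   read y → write x, move →, go to q2
q2 | _xxyx[x]_   read x → write x, move →, go to q3
q3 | _xxyxx[_]   read _ → write z, move ←, go to q0
q0 | _xxyx[x]z
M halts after 11 transitions.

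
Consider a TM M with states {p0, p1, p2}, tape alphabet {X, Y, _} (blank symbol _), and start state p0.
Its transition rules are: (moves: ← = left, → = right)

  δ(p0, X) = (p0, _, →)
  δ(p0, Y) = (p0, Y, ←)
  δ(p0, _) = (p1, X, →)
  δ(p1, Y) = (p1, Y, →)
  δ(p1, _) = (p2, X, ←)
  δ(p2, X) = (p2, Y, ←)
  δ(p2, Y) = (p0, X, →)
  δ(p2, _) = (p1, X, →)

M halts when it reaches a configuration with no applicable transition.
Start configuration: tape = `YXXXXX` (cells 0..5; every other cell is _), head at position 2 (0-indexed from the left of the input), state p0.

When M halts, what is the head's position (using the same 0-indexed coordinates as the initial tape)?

7

p0 | YX[X]XXX__   read X → write _, move →, go to p0
p0 | YX_[X]XX__   read X → write _, move →, go to p0
p0 | YX__[X]X__   read X → write _, move →, go to p0
p0 | YX___[X]__   read X → write _, move →, go to p0
p0 | YX____[_]_   read _ → write X, move →, go to p1
p1 | YX____X[_]   read _ → write X, move ←, go to p2
p2 | YX____[X]X   read X → write Y, move ←, go to p2
p2 | YX___[_]YX   read _ → write X, move →, go to p1
p1 | YX___X[Y]X   read Y → write Y, move →, go to p1
p1 | YX___XY[X]
At halt the head is at cell 7.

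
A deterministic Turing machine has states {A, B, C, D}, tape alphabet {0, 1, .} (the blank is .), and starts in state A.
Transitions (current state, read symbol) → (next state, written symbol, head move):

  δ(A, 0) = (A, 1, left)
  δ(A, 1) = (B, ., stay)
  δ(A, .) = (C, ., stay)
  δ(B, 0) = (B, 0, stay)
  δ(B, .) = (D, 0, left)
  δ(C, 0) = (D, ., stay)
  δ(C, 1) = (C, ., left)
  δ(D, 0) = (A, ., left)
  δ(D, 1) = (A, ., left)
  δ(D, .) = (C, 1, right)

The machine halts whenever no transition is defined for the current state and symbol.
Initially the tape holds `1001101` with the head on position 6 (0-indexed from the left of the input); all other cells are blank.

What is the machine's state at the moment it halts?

C

state=A head=6 tape=..100110[1]   (A,1)→(B,.,stay)
state=B head=6 tape=..100110[.]   (B,.)→(D,0,left)
state=D head=5 tape=..10011[0]0   (D,0)→(A,.,left)
state=A head=4 tape=..1001[1].0   (A,1)→(B,.,stay)
state=B head=4 tape=..1001[.].0   (B,.)→(D,0,left)
state=D head=3 tape=..100[1]0.0   (D,1)→(A,.,left)
state=A head=2 tape=..10[0].0.0   (A,0)→(A,1,left)
state=A head=1 tape=..1[0]1.0.0   (A,0)→(A,1,left)
state=A head=0 tape=..[1]11.0.0   (A,1)→(B,.,stay)
state=B head=0 tape=..[.]11.0.0   (B,.)→(D,0,left)
state=D head=-1 tape=.[.]011.0.0   (D,.)→(C,1,right)
state=C head=0 tape=.1[0]11.0.0   (C,0)→(D,.,stay)
state=D head=0 tape=.1[.]11.0.0   (D,.)→(C,1,right)
state=C head=1 tape=.11[1]1.0.0   (C,1)→(C,.,left)
state=C head=0 tape=.1[1].1.0.0   (C,1)→(C,.,left)
state=C head=-1 tape=.[1]..1.0.0   (C,1)→(C,.,left)
state=C head=-2 tape=[.]...1.0.0
No transition is defined for (C, .); M halts in state C.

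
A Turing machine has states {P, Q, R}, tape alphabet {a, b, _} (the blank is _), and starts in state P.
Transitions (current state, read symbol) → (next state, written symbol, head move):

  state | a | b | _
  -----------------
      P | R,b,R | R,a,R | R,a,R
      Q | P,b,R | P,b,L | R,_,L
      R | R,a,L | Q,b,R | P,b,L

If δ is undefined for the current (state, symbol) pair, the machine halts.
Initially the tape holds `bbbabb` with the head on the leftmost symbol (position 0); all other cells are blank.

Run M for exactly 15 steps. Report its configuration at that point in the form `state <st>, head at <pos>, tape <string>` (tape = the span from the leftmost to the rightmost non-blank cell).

state=P head=0 tape=[b]bbabb_   (P,b)→(R,a,R)
state=R head=1 tape=a[b]babb_   (R,b)→(Q,b,R)
state=Q head=2 tape=ab[b]abb_   (Q,b)→(P,b,L)
state=P head=1 tape=a[b]babb_   (P,b)→(R,a,R)
state=R head=2 tape=aa[b]abb_   (R,b)→(Q,b,R)
state=Q head=3 tape=aab[a]bb_   (Q,a)→(P,b,R)
state=P head=4 tape=aabb[b]b_   (P,b)→(R,a,R)
state=R head=5 tape=aabba[b]_   (R,b)→(Q,b,R)
state=Q head=6 tape=aabbab[_]   (Q,_)→(R,_,L)
state=R head=5 tape=aabba[b]_   (R,b)→(Q,b,R)
state=Q head=6 tape=aabbab[_]   (Q,_)→(R,_,L)
state=R head=5 tape=aabba[b]_   (R,b)→(Q,b,R)
state=Q head=6 tape=aabbab[_]   (Q,_)→(R,_,L)
state=R head=5 tape=aabba[b]_   (R,b)→(Q,b,R)
state=Q head=6 tape=aabbab[_]   (Q,_)→(R,_,L)
state=R head=5 tape=aabba[b]_
After 15 steps: state R, head at 5, tape aabbab.

state R, head at 5, tape aabbab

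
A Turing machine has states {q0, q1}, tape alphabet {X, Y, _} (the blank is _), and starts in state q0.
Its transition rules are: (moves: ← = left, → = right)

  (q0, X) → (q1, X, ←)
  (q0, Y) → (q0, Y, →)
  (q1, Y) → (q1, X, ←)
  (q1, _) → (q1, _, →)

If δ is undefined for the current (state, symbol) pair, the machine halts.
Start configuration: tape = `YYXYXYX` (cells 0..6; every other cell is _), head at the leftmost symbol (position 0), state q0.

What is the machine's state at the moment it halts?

q0 | _[Y]YXYXYX   read Y → write Y, move →, go to q0
q0 | _Y[Y]XYXYX   read Y → write Y, move →, go to q0
q0 | _YY[X]YXYX   read X → write X, move ←, go to q1
q1 | _Y[Y]XYXYX   read Y → write X, move ←, go to q1
q1 | _[Y]XXYXYX   read Y → write X, move ←, go to q1
q1 | [_]XXXYXYX   read _ → write _, move →, go to q1
q1 | _[X]XXYXYX
No transition is defined for (q1, X); M halts in state q1.

q1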